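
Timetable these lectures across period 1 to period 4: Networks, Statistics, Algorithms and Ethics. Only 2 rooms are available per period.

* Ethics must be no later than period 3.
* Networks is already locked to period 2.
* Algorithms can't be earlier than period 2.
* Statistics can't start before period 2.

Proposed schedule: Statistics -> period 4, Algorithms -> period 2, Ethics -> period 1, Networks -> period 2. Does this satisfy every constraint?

Only 2 rooms are available per period — holds.
Networks is already locked to period 2 — holds.
Algorithms can't be earlier than period 2 — holds.
Ethics must be no later than period 3 — holds.
Statistics can't start before period 2 — holds.

Yes, all constraints hold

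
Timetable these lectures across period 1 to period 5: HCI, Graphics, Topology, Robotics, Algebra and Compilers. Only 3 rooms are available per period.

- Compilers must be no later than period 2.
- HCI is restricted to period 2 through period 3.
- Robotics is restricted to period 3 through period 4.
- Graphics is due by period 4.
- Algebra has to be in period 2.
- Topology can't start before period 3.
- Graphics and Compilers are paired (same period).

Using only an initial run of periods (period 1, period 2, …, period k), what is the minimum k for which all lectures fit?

With at most 3 per period and 6 lectures, at least 2 periods are needed.
Topology can't be placed before period 3, so the schedule must run through at least period 3.
3 works (last occupied period: period 3): for example Robotics -> period 3, Topology -> period 3, Graphics -> period 1, HCI -> period 2, Compilers -> period 1, Algebra -> period 2.

3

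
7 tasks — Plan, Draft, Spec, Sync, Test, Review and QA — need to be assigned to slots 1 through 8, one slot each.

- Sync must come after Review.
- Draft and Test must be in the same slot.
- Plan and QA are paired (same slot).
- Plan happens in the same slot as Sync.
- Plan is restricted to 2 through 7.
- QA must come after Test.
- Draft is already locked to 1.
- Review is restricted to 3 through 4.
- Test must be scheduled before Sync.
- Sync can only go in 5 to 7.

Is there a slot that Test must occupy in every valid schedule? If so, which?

Test must be in the same slot as Draft, which can't be after 1, so Test is at most 1.
So Test is pinned to 1.

1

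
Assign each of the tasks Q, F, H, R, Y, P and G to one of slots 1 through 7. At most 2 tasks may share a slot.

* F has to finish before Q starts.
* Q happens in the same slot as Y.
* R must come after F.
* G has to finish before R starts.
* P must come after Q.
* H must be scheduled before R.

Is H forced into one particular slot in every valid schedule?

H can be 1 (e.g. F in 1; P in 5; R in 3; G in 2; Y in 4; Q in 4; H in 1) or 2 (e.g. G in 1; P in 5; Q in 4; R in 3; F in 1; Y in 4; H in 2).

No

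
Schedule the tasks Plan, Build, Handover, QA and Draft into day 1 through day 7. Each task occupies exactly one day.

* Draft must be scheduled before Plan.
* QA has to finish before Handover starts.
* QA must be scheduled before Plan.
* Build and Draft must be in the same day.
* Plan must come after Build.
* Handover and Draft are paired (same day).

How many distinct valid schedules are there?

Splitting on Plan: it can be day 3 (1), day 4 (3), day 5 (6), day 6 (10), day 7 (15). Listing each branch's schedules as (Build, Handover, QA, Draft) by day number:
Plan=day 3: (2,2,1,2) — 1.
Plan=day 4: (2,2,1,2) (3,3,1,3) (3,3,2,3) — 3.
Plan=day 5: (2,2,1,2) (3,3,1,3) (3,3,2,3) (4,4,1,4) (4,4,2,4) (4,4,3,4) — 6.
Plan=day 6: (2,2,1,2) (3,3,1,3) (3,3,2,3) (4,4,1,4) (4,4,2,4) (4,4,3,4) (5,5,1,5) (5,5,2,5) (5,5,3,5) (5,5,4,5) — 10.
Plan=day 7: (2,2,1,2) (3,3,1,3) (3,3,2,3) (4,4,1,4) (4,4,2,4) (4,4,3,4) (5,5,1,5) (5,5,2,5) (5,5,3,5) (5,5,4,5) (6,6,1,6) (6,6,2,6) (6,6,3,6) (6,6,4,6) (6,6,5,6) — 15.
Summing: 1 + 3 + 6 + 10 + 15 = 35.

35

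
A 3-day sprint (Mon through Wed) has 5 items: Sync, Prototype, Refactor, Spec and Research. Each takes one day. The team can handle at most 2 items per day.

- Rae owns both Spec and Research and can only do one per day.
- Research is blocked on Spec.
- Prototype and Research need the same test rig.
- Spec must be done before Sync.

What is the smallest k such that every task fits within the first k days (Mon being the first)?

The precedence chain requires at least 2 distinct days.
With at most 2 per day and 5 tasks, at least 3 days are needed.
3 works (last occupied day: Wed): for example Spec=Mon; Prototype=Mon; Research=Tue; Refactor=Wed; Sync=Tue.

3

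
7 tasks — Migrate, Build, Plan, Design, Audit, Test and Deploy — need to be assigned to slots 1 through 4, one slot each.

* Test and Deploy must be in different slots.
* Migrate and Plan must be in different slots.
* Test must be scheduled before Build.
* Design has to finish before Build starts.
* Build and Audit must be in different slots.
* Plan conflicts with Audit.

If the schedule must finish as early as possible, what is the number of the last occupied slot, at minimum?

The precedence chain requires at least 2 distinct slots.
2 works (last occupied slot: 2): for example Deploy=2, Plan=2, Build=2, Test=1, Audit=1, Design=1, Migrate=1.

2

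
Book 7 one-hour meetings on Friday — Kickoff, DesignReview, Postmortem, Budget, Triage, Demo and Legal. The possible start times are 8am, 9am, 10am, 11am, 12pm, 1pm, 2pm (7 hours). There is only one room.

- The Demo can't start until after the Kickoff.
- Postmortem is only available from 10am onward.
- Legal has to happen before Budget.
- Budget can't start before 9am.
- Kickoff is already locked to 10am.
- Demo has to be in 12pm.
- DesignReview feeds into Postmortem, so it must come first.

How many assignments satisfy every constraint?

Splitting on DesignReview: it can be 8am (9), 9am (9), 11am (6), 1pm (3). Listing each branch's schedules as (Kickoff, Postmortem, Budget, Triage, Demo, Legal):
DesignReview=8am: (10am,11am,1pm,2pm,12pm,9am) (10am,11am,2pm,9am,12pm,1pm) (10am,11am,2pm,1pm,12pm,9am) (10am,1pm,11am,2pm,12pm,9am) (10am,1pm,2pm,9am,12pm,11am) (10am,1pm,2pm,11am,12pm,9am) (10am,2pm,11am,1pm,12pm,9am) (10am,2pm,1pm,9am,12pm,11am) (10am,2pm,1pm,11am,12pm,9am) — 9.
DesignReview=9am: (10am,11am,1pm,2pm,12pm,8am) (10am,11am,2pm,8am,12pm,1pm) (10am,11am,2pm,1pm,12pm,8am) (10am,1pm,11am,2pm,12pm,8am) (10am,1pm,2pm,8am,12pm,11am) (10am,1pm,2pm,11am,12pm,8am) (10am,2pm,11am,1pm,12pm,8am) (10am,2pm,1pm,8am,12pm,11am) (10am,2pm,1pm,11am,12pm,8am) — 9.
DesignReview=11am: (10am,1pm,9am,2pm,12pm,8am) (10am,1pm,2pm,8am,12pm,9am) (10am,1pm,2pm,9am,12pm,8am) (10am,2pm,9am,1pm,12pm,8am) (10am,2pm,1pm,8am,12pm,9am) (10am,2pm,1pm,9am,12pm,8am) — 6.
DesignReview=1pm: (10am,2pm,9am,11am,12pm,8am) (10am,2pm,11am,8am,12pm,9am) (10am,2pm,11am,9am,12pm,8am) — 3.
Summing: 9 + 9 + 6 + 3 = 27.

27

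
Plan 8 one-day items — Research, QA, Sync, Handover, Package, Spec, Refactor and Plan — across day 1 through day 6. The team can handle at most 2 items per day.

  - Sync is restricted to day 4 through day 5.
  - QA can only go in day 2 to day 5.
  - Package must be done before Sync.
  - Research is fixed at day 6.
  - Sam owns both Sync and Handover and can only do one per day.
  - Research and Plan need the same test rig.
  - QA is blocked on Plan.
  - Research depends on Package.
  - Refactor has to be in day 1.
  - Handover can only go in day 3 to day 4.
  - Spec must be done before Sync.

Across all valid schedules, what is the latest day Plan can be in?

Downstream work caps Plan at day 4.
Plan at day 4 is achievable: Handover in day 3; Spec in day 2; Plan in day 4; Research in day 6; Refactor in day 1; QA in day 5; Sync in day 4; Package in day 1.

day 4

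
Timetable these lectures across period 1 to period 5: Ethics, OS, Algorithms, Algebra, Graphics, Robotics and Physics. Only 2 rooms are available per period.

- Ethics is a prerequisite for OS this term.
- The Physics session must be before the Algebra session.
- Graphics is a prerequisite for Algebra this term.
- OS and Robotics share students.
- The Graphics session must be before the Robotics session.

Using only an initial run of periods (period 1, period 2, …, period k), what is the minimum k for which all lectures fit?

The precedence chain requires at least 2 distinct periods.
With at most 2 per period and 7 lectures, at least 4 periods are needed.
4 works (last occupied period: period 4): for example Physics=period 1; OS=period 3; Graphics=period 1; Algebra=period 2; Ethics=period 2; Algorithms=period 3; Robotics=period 4.

4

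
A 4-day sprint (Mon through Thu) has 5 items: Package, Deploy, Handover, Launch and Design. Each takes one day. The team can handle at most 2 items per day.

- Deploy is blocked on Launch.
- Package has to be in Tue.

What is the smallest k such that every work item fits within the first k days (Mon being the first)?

The precedence chain requires at least 2 distinct days.
With at most 2 per day and 5 work items, at least 3 days are needed.
3 works (last occupied day: Wed): for example Deploy in Tue, Design in Wed, Handover in Mon, Launch in Mon, Package in Tue.

3 days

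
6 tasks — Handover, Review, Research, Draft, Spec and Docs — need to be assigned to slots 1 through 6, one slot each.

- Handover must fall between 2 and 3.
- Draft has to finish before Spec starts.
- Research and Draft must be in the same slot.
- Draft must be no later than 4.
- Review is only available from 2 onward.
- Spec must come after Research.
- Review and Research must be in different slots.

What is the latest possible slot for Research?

4

Research must be in the same slot as Draft, which can't be after 4, so Research is at most 4.
Research at 4 is achievable: Handover=2; Research=4; Draft=4; Spec=5; Review=2; Docs=1.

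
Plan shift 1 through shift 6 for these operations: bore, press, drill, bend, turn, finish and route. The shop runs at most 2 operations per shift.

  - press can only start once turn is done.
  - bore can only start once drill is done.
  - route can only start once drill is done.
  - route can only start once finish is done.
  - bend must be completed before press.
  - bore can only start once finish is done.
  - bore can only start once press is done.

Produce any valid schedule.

finish=shift 3; drill=shift 2; turn=shift 1; press=shift 2; bore=shift 4; bend=shift 1; route=shift 4

Checking: drill(shift 2) before route(shift 4); finish(shift 3) before bore(shift 4); bend(shift 1) before press(shift 2); turn(shift 1) before press(shift 2); drill(shift 2) before bore(shift 4); press(shift 2) before bore(shift 4); finish(shift 3) before route(shift 4); max 2 per shift (cap 2).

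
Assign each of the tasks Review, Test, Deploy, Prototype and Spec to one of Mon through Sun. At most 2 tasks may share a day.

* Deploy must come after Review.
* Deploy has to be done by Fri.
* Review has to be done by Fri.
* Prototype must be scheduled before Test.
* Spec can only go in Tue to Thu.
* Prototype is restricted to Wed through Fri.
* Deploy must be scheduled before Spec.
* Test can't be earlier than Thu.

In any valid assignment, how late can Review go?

Review's own window allows nothing later than Fri; downstream work caps Review at Tue.
Review at Tue is achievable: Test in Thu, Deploy in Wed, Review in Tue, Prototype in Wed, Spec in Thu.

Tue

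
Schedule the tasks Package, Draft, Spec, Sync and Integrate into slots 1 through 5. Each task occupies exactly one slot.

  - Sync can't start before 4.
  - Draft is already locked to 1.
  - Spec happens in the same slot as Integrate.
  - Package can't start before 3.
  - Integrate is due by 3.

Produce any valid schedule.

Integrate in 1, Sync in 4, Draft in 1, Spec in 1, Package in 3

Checking: Spec = Integrate = 1; Package=3 in [3,5]; Integrate=1 in [1,3]; Sync=4 in [4,5]; Draft=1 in [1,1].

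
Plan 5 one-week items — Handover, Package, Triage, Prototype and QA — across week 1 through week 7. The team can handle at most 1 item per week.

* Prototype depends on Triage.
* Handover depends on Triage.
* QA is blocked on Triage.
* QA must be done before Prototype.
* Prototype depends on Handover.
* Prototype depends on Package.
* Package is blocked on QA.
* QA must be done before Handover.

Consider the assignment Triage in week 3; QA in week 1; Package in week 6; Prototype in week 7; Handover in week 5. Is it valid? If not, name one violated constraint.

No — it violates: QA is blocked on Triage

QA is blocked on Triage — violated.
The team can handle at most 1 item per week — holds.
Handover depends on Triage — holds.
Package is blocked on QA — holds.
Prototype depends on Package — holds.
Prototype depends on Handover — holds.
QA must be done before Prototype — holds.
Prototype depends on Triage — holds.
QA must be done before Handover — holds.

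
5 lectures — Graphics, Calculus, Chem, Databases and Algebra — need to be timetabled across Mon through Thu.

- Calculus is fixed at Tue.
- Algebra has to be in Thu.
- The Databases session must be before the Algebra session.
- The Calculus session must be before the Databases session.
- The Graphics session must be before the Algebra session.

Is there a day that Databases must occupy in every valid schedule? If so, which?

Calculus is fixed at Tue and must come before Databases, so Databases is at least Wed.
Algebra is fixed at Thu and must come after Databases, so Databases is at most Wed.
So Databases must be Wed.

Wed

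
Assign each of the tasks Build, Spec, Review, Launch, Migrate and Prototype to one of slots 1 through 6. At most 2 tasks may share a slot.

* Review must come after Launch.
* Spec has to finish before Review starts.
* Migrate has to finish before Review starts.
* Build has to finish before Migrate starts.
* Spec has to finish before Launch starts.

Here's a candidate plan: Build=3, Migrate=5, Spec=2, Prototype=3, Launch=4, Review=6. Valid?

Spec has to finish before Review starts — holds.
Review must come after Launch — holds.
At most 2 tasks may share a slot — holds.
Migrate has to finish before Review starts — holds.
Spec has to finish before Launch starts — holds.
Build has to finish before Migrate starts — holds.

Yes, all constraints hold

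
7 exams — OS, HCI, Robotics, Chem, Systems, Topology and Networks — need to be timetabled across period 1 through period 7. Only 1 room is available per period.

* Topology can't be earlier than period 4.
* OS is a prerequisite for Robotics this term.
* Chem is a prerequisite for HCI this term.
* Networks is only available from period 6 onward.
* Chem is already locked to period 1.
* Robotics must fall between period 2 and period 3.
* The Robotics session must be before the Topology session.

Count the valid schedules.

Splitting on HCI: it can be period 4 (4), period 5 (4), period 6 (2), period 7 (2). Listing each branch's schedules as (OS, Robotics, Chem, Systems, Topology, Networks) by period number:
HCI=period 4: (2,3,1,5,6,7) (2,3,1,5,7,6) (2,3,1,6,5,7) (2,3,1,7,5,6) — 4.
HCI=period 5: (2,3,1,4,6,7) (2,3,1,4,7,6) (2,3,1,6,4,7) (2,3,1,7,4,6) — 4.
HCI=period 6: (2,3,1,4,5,7) (2,3,1,5,4,7) — 2.
HCI=period 7: (2,3,1,4,5,6) (2,3,1,5,4,6) — 2.
Summing: 4 + 4 + 2 + 2 = 12.

12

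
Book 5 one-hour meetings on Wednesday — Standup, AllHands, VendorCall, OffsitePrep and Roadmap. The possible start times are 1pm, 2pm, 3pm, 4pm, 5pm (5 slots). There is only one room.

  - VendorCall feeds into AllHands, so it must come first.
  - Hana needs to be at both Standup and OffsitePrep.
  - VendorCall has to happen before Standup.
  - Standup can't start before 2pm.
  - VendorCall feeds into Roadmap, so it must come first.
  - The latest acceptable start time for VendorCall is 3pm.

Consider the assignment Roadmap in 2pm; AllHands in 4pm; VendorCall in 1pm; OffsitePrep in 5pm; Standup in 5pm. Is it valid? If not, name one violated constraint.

VendorCall feeds into AllHands, so it must come first — holds.
VendorCall has to happen before Standup — holds.
There is only one room — violated.
Hana needs to be at both Standup and OffsitePrep — violated.
VendorCall feeds into Roadmap, so it must come first — holds.
The latest acceptable start time for VendorCall is 3pm — holds.
Standup can't start before 2pm — holds.

No. Hana needs to be at both Standup and OffsitePrep is not satisfied.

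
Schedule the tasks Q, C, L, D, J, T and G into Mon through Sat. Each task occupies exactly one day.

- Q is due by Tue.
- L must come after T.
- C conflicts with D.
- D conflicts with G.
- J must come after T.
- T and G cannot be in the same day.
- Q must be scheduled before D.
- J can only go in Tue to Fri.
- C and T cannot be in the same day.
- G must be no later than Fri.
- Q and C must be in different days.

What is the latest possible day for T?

Thu

Downstream work caps T at Thu.
T at Thu is achievable: C=Wed; L=Fri; T=Thu; Q=Mon; D=Tue; J=Fri; G=Mon.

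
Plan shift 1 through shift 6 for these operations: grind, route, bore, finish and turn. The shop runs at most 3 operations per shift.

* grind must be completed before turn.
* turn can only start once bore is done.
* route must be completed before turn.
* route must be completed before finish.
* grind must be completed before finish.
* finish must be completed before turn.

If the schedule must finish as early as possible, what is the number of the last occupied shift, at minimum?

shift 3

The precedence chain requires at least 3 distinct shifts.
With at most 3 per shift and 5 operations, at least 2 shifts are needed.
3 works (last occupied shift: shift 3): for example finish=shift 2; bore=shift 1; grind=shift 1; turn=shift 3; route=shift 1.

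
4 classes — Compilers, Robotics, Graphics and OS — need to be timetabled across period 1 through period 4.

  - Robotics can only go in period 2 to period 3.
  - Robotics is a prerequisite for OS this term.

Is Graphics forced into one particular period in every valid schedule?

No

Graphics can be period 1 (e.g. Robotics -> period 2, OS -> period 3, Graphics -> period 1, Compilers -> period 1) or period 2 (e.g. Compilers -> period 1; Robotics -> period 2; OS -> period 3; Graphics -> period 2).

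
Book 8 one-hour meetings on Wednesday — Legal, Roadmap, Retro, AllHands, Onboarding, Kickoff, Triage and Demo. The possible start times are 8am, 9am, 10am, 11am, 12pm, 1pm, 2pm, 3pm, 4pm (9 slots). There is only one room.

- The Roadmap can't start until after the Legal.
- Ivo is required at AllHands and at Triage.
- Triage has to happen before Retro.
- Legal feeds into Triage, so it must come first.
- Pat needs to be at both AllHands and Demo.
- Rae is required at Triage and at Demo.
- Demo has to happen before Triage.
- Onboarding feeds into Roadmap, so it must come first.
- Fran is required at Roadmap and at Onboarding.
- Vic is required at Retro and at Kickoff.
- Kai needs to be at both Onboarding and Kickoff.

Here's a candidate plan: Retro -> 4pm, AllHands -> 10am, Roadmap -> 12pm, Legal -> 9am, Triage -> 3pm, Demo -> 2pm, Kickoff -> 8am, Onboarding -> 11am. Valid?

Yes, all constraints hold

Legal feeds into Triage, so it must come first — holds.
Vic is required at Retro and at Kickoff — holds.
The Roadmap can't start until after the Legal — holds.
Triage has to happen before Retro — holds.
Fran is required at Roadmap and at Onboarding — holds.
Demo has to happen before Triage — holds.
There is only one room — holds.
Kai needs to be at both Onboarding and Kickoff — holds.
Rae is required at Triage and at Demo — holds.
Ivo is required at AllHands and at Triage — holds.
Pat needs to be at both AllHands and Demo — holds.
Onboarding feeds into Roadmap, so it must come first — holds.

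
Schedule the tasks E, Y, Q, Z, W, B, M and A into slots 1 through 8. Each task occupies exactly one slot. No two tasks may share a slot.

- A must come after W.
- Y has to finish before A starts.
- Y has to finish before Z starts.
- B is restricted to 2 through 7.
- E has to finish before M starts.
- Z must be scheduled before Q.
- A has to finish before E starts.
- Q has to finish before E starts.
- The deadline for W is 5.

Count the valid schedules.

54

Splitting on E: it can be 6 (9), 7 (45). Listing each branch's schedules as (Y, Q, Z, W, B, M, A):
E=6: (1,3,2,4,7,8,5) (1,4,2,3,7,8,5) (1,4,3,2,7,8,5) (1,5,2,3,7,8,4) (1,5,3,2,7,8,4) (1,5,4,2,7,8,3) (2,4,3,1,7,8,5) (2,5,3,1,7,8,4) (2,5,4,1,7,8,3) — 9.
E=7: (1,3,2,4,5,8,6) (1,3,2,4,6,8,5) (1,3,2,5,4,8,6) (1,4,2,3,5,8,6) (1,4,2,3,6,8,5) (1,4,2,5,3,8,6) (1,4,3,2,5,8,6) (1,4,3,2,6,8,5) (1,4,3,5,2,8,6) (1,5,2,3,4,8,6) (1,5,2,3,6,8,4) (1,5,2,4,3,8,6) (1,5,3,2,4,8,6) (1,5,3,2,6,8,4) (1,5,3,4,2,8,6) (1,5,4,2,3,8,6) (1,5,4,2,6,8,3) (1,5,4,3,2,8,6) (1,6,2,3,4,8,5) (1,6,2,3,5,8,4) (1,6,2,4,3,8,5) (1,6,3,2,4,8,5) (1,6,3,2,5,8,4) (1,6,3,4,2,8,5) (1,6,4,2,3,8,5) (1,6,4,2,5,8,3) (1,6,4,3,2,8,5) (1,6,5,2,3,8,4) (1,6,5,2,4,8,3) (1,6,5,3,2,8,4) (2,4,3,1,5,8,6) (2,4,3,1,6,8,5) (2,5,3,1,4,8,6) (2,5,3,1,6,8,4) (2,5,4,1,3,8,6) (2,5,4,1,6,8,3) (2,6,3,1,4,8,5) (2,6,3,1,5,8,4) (2,6,4,1,3,8,5) (2,6,4,1,5,8,3) (2,6,5,1,3,8,4) (2,6,5,1,4,8,3) (3,5,4,1,2,8,6) (3,6,4,1,2,8,5) (3,6,5,1,2,8,4) — 45.
Summing: 9 + 45 = 54.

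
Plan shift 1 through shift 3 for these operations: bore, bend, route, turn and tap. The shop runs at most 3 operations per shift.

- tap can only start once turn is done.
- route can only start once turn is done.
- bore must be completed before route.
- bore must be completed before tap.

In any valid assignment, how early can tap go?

shift 2

Precedence pushes tap to at least shift 2.
tap at shift 2 is achievable: turn in shift 1, route in shift 2, tap in shift 2, bend in shift 1, bore in shift 1.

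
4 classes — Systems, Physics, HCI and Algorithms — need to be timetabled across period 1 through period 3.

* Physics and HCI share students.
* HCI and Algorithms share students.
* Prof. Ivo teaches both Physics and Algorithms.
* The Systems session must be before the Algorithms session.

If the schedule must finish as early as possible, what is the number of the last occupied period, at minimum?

The precedence chain requires at least 2 distinct periods.
Could 2 periods be enough, i.e. nothing placed later than period 2? No: Algorithms must come after Systems (at period 1 or later) → {period 2}; Physics can't share with Algorithms (period 2) → {period 1}; HCI can't share with Algorithms (period 2) → {period 1}; HCI can't share with Physics (period 1) → nothing is left.
So 2 periods is not enough.
3 works (last occupied period: period 3): for example HCI=period 3, Algorithms=period 2, Physics=period 1, Systems=period 1.

period 3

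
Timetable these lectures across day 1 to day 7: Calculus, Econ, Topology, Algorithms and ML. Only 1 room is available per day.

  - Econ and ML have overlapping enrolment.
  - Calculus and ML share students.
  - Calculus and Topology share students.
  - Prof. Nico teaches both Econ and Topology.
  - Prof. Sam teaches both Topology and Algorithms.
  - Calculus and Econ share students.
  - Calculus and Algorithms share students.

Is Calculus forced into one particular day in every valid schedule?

Calculus can be day 1 (e.g. Calculus -> day 1, ML -> day 5, Topology -> day 3, Algorithms -> day 4, Econ -> day 2) or day 2 (e.g. ML=day 5, Calculus=day 2, Topology=day 3, Algorithms=day 4, Econ=day 1).

No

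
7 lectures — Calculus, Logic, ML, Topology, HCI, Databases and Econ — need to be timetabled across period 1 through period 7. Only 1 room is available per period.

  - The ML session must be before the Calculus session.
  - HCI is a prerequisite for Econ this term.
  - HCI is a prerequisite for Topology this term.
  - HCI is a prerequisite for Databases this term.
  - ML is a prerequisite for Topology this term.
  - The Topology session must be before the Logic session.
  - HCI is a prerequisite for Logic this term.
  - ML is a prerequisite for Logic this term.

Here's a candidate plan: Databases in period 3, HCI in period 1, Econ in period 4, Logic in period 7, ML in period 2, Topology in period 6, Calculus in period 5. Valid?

Only 1 room is available per period — holds.
ML is a prerequisite for Topology this term — holds.
ML is a prerequisite for Logic this term — holds.
HCI is a prerequisite for Econ this term — holds.
HCI is a prerequisite for Databases this term — holds.
HCI is a prerequisite for Topology this term — holds.
The Topology session must be before the Logic session — holds.
HCI is a prerequisite for Logic this term — holds.
The ML session must be before the Calculus session — holds.

Valid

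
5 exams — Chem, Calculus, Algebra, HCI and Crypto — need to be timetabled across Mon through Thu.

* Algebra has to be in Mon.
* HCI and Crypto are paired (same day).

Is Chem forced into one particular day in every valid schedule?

No

Chem can be Mon (e.g. Algebra=Mon; Crypto=Mon; Calculus=Mon; Chem=Mon; HCI=Mon) or Tue (e.g. Crypto=Mon, HCI=Mon, Algebra=Mon, Calculus=Mon, Chem=Tue).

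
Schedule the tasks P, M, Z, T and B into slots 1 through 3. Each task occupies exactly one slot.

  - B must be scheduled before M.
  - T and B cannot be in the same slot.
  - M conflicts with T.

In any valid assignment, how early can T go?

T at 1 is achievable: Z=1; P=1; T=1; B=2; M=3.

1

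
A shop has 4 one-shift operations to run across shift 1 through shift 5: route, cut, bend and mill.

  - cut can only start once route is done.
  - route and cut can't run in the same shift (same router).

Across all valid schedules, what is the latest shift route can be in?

Downstream work caps route at shift 4.
route at shift 4 is achievable: cut -> shift 5; route -> shift 4; bend -> shift 1; mill -> shift 1.

shift 4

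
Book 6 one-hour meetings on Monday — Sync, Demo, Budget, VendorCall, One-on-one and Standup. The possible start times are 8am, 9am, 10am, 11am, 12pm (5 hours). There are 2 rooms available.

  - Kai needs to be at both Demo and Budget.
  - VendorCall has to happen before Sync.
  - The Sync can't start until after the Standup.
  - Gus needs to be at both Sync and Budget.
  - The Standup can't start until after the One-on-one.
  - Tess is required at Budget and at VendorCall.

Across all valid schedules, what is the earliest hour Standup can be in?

Precedence pushes Standup to at least 9am; downstream work caps Standup at 11am.
Standup at 9am is achievable: One-on-one in 8am; Standup in 9am; VendorCall in 8am; Budget in 11am; Demo in 9am; Sync in 10am.

9am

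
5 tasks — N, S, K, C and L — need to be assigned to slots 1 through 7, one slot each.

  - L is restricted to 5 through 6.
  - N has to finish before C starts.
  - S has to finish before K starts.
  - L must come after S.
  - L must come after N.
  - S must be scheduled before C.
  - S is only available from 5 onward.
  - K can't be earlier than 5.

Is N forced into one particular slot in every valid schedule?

N can be 1 (e.g. N in 1, L in 6, K in 6, S in 5, C in 6) or 2 (e.g. C in 6; N in 2; S in 5; K in 6; L in 6).

No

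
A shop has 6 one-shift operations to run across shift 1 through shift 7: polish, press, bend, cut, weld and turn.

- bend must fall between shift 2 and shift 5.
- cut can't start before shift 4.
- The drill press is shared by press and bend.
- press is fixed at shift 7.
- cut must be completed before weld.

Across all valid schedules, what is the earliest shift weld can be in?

shift 5

Precedence pushes weld to at least shift 5.
weld at shift 5 is achievable: polish in shift 1, press in shift 7, turn in shift 1, cut in shift 4, weld in shift 5, bend in shift 2.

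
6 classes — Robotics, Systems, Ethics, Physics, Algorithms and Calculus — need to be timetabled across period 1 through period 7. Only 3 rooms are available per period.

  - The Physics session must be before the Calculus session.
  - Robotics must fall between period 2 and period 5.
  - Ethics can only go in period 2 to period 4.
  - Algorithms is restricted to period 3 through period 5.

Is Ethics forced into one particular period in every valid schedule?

Ethics can be period 2 (e.g. Robotics -> period 2; Ethics -> period 2; Algorithms -> period 3; Calculus -> period 2; Physics -> period 1; Systems -> period 1) or period 3 (e.g. Physics in period 1, Ethics in period 3, Algorithms in period 3, Calculus in period 2, Robotics in period 2, Systems in period 1).

No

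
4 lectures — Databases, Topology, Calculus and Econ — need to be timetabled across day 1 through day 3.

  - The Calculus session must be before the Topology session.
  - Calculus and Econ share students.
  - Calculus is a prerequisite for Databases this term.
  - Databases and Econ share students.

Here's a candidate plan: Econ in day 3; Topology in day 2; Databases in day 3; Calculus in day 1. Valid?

No — it violates: Databases and Econ share students

Calculus is a prerequisite for Databases this term — holds.
Databases and Econ share students — violated.
The Calculus session must be before the Topology session — holds.
Calculus and Econ share students — holds.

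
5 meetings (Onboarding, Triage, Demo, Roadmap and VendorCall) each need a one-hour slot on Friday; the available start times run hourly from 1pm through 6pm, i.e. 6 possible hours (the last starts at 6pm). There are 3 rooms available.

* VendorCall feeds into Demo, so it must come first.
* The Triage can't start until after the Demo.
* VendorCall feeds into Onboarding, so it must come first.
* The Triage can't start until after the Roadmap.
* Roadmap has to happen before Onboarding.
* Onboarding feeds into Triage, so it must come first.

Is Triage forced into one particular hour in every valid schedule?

No

Triage can be 3pm (e.g. Demo -> 2pm; VendorCall -> 1pm; Onboarding -> 2pm; Triage -> 3pm; Roadmap -> 1pm) or 4pm (e.g. Onboarding -> 2pm; Roadmap -> 1pm; VendorCall -> 1pm; Demo -> 2pm; Triage -> 4pm).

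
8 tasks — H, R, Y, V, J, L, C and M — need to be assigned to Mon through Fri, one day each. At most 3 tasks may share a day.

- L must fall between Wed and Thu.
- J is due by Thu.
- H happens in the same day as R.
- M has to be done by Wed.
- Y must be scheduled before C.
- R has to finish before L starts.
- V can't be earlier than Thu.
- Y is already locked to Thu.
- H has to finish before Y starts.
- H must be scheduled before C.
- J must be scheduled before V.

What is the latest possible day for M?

M's own window allows nothing later than Wed.
M at Wed is achievable: H in Mon, Y in Thu, L in Wed, J in Mon, R in Mon, V in Thu, M in Wed, C in Fri.

Wed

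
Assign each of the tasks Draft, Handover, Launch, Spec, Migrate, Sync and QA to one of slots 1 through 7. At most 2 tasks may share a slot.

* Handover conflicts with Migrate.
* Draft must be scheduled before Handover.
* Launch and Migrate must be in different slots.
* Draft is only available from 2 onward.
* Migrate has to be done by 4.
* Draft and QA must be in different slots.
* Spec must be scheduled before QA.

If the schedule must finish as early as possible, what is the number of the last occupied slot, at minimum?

slot 4

The precedence chain requires at least 2 distinct slots.
With at most 2 per slot and 7 tasks, at least 4 slots are needed.
Propagating the time windows through the other constraints, Handover can't land before 3, so the schedule must run through at least slot 3.
4 works (last occupied slot: 4): for example Sync in 4; QA in 3; Draft in 2; Handover in 3; Spec in 1; Launch in 1; Migrate in 2.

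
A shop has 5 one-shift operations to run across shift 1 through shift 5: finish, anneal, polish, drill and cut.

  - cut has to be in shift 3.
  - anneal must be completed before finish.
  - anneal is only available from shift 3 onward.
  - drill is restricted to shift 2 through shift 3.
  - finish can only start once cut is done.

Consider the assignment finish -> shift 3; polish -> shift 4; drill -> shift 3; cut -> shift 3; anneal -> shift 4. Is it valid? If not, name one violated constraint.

drill is restricted to shift 2 through shift 3 — holds.
anneal must be completed before finish — violated.
cut has to be in shift 3 — holds.
finish can only start once cut is done — violated.
anneal is only available from shift 3 onward — holds.

No. anneal must be completed before finish is not satisfied.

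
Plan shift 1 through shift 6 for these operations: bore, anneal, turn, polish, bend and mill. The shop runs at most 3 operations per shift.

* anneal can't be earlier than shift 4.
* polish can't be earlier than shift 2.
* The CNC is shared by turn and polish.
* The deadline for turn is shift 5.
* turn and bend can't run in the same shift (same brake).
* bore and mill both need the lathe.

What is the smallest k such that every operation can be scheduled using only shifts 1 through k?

With at most 3 per shift and 6 operations, at least 2 shifts are needed.
anneal can't be placed before shift 4, so the schedule must run through at least shift 4.
4 works (last occupied shift: shift 4): for example bend in shift 2, bore in shift 1, polish in shift 2, turn in shift 1, mill in shift 2, anneal in shift 4.

4 shifts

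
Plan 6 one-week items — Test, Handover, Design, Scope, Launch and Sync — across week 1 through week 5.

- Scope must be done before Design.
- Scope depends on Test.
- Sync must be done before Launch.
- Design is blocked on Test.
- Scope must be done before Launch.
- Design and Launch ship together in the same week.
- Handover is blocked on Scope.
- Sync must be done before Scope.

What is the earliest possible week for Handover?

week 3

Precedence pushes Handover to at least week 3.
Handover at week 3 is achievable: Sync=week 1; Handover=week 3; Test=week 1; Launch=week 3; Scope=week 2; Design=week 3.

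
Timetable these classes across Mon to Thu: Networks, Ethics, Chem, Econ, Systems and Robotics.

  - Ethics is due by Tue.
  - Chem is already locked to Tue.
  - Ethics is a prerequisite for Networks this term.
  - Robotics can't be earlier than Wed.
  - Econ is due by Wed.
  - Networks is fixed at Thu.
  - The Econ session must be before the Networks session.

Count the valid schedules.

48

Splitting on Ethics: it can be Mon (24), Tue (24). Listing each branch's schedules as (Networks, Chem, Econ, Systems, Robotics):
Ethics=Mon: (Thu,Tue,Mon,Mon,Wed) (Thu,Tue,Mon,Mon,Thu) (Thu,Tue,Mon,Tue,Wed) (Thu,Tue,Mon,Tue,Thu) (Thu,Tue,Mon,Wed,Wed) (Thu,Tue,Mon,Wed,Thu) (Thu,Tue,Mon,Thu,Wed) (Thu,Tue,Mon,Thu,Thu) (Thu,Tue,Tue,Mon,Wed) (Thu,Tue,Tue,Mon,Thu) (Thu,Tue,Tue,Tue,Wed) (Thu,Tue,Tue,Tue,Thu) (Thu,Tue,Tue,Wed,Wed) (Thu,Tue,Tue,Wed,Thu) (Thu,Tue,Tue,Thu,Wed) (Thu,Tue,Tue,Thu,Thu) (Thu,Tue,Wed,Mon,Wed) (Thu,Tue,Wed,Mon,Thu) (Thu,Tue,Wed,Tue,Wed) (Thu,Tue,Wed,Tue,Thu) (Thu,Tue,Wed,Wed,Wed) (Thu,Tue,Wed,Wed,Thu) (Thu,Tue,Wed,Thu,Wed) (Thu,Tue,Wed,Thu,Thu) — 24.
Ethics=Tue: (Thu,Tue,Mon,Mon,Wed) (Thu,Tue,Mon,Mon,Thu) (Thu,Tue,Mon,Tue,Wed) (Thu,Tue,Mon,Tue,Thu) (Thu,Tue,Mon,Wed,Wed) (Thu,Tue,Mon,Wed,Thu) (Thu,Tue,Mon,Thu,Wed) (Thu,Tue,Mon,Thu,Thu) (Thu,Tue,Tue,Mon,Wed) (Thu,Tue,Tue,Mon,Thu) (Thu,Tue,Tue,Tue,Wed) (Thu,Tue,Tue,Tue,Thu) (Thu,Tue,Tue,Wed,Wed) (Thu,Tue,Tue,Wed,Thu) (Thu,Tue,Tue,Thu,Wed) (Thu,Tue,Tue,Thu,Thu) (Thu,Tue,Wed,Mon,Wed) (Thu,Tue,Wed,Mon,Thu) (Thu,Tue,Wed,Tue,Wed) (Thu,Tue,Wed,Tue,Thu) (Thu,Tue,Wed,Wed,Wed) (Thu,Tue,Wed,Wed,Thu) (Thu,Tue,Wed,Thu,Wed) (Thu,Tue,Wed,Thu,Thu) — 24.
Summing: 24 + 24 = 48.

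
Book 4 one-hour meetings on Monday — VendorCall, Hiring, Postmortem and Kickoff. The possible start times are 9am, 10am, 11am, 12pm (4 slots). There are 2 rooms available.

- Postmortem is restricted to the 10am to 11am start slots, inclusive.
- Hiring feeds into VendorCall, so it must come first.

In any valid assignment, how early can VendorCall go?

Precedence pushes VendorCall to at least 10am.
VendorCall at 10am is achievable: Postmortem -> 10am; Hiring -> 9am; VendorCall -> 10am; Kickoff -> 9am.

10am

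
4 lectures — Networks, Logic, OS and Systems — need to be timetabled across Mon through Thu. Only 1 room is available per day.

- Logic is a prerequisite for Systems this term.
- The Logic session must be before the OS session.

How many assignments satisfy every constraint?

8

Splitting on Networks: it can be Mon (2), Tue (2), Wed (2), Thu (2). Listing each branch's schedules as (Logic, OS, Systems):
Networks=Mon: (Tue,Wed,Thu) (Tue,Thu,Wed) — 2.
Networks=Tue: (Mon,Wed,Thu) (Mon,Thu,Wed) — 2.
Networks=Wed: (Mon,Tue,Thu) (Mon,Thu,Tue) — 2.
Networks=Thu: (Mon,Tue,Wed) (Mon,Wed,Tue) — 2.
Summing: 2 + 2 + 2 + 2 = 8.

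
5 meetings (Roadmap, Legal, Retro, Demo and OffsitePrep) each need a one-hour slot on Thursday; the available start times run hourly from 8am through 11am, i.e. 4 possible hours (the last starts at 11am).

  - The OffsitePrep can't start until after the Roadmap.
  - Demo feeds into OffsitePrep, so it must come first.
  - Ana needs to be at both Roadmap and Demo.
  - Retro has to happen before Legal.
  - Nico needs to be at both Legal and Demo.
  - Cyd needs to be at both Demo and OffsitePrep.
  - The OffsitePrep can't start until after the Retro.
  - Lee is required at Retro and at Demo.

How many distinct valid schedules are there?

Splitting on Roadmap: it can be 8am (8), 9am (8), 10am (6). Listing each branch's schedules as (Legal, Retro, Demo, OffsitePrep):
Roadmap=8am: (9am,8am,10am,11am) (10am,8am,9am,10am) (10am,8am,9am,11am) (11am,8am,9am,10am) (11am,8am,9am,11am) (11am,8am,10am,11am) (11am,9am,10am,11am) (11am,10am,9am,11am) — 8.
Roadmap=9am: (9am,8am,10am,11am) (10am,9am,8am,10am) (10am,9am,8am,11am) (11am,8am,10am,11am) (11am,9am,8am,10am) (11am,9am,8am,11am) (11am,9am,10am,11am) (11am,10am,8am,11am) — 8.
Roadmap=10am: (10am,8am,9am,11am) (10am,9am,8am,11am) (11am,8am,9am,11am) (11am,9am,8am,11am) (11am,10am,8am,11am) (11am,10am,9am,11am) — 6.
Summing: 8 + 8 + 6 = 22.

22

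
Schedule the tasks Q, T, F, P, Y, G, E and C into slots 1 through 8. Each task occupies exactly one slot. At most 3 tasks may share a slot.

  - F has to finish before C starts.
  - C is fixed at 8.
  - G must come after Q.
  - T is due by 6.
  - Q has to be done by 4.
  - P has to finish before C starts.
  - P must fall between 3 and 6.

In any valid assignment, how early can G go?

Precedence pushes G to at least 2.
G at 2 is achievable: G=2; Y=2; E=2; P=3; Q=1; C=8; F=1; T=1.

2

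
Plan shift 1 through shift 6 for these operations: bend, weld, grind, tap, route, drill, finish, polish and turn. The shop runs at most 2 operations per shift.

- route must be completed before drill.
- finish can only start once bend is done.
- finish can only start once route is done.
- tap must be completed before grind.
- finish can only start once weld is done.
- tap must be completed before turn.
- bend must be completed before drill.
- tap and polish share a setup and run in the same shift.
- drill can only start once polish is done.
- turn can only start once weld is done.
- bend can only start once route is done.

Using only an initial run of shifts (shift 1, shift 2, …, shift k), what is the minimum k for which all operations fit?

5 shifts

The precedence chain requires at least 3 distinct shifts.
With at most 2 per shift and 9 operations, at least 5 shifts are needed.
5 works (last occupied shift: shift 5): for example grind=shift 5, tap=shift 3, weld=shift 1, polish=shift 3, route=shift 1, turn=shift 5, bend=shift 2, finish=shift 4, drill=shift 4.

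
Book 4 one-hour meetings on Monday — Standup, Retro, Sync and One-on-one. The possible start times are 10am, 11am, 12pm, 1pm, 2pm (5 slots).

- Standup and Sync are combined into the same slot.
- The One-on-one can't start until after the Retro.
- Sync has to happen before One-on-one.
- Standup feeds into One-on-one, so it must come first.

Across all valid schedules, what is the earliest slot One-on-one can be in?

11am

Precedence pushes One-on-one to at least 11am.
One-on-one at 11am is achievable: Sync=10am, Retro=10am, Standup=10am, One-on-one=11am.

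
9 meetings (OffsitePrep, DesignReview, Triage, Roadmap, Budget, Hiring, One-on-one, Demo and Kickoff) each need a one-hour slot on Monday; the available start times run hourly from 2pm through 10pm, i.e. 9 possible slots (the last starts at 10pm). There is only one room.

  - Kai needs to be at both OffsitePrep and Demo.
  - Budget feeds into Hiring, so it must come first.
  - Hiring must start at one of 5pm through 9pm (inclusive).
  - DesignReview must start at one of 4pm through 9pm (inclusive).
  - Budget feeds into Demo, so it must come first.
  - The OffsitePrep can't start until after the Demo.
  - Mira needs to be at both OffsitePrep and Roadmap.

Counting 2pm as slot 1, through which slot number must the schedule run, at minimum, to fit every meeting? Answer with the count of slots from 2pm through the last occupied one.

9 slots

The precedence chain requires at least 3 distinct slots.
With at most 1 per slot and 9 meetings, at least 9 slots are needed.
Hiring can't be placed before 5pm — that is slot 4 counting from 2pm — so the schedule must run through at least 4 slots.
9 works (last occupied slot: 10pm): for example DesignReview -> 4pm, OffsitePrep -> 6pm, Hiring -> 5pm, Kickoff -> 10pm, One-on-one -> 9pm, Demo -> 3pm, Roadmap -> 8pm, Triage -> 7pm, Budget -> 2pm.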